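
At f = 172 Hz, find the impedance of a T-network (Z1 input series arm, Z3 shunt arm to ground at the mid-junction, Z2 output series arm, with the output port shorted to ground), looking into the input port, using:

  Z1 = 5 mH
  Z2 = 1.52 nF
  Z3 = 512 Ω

Step 1 — Angular frequency: ω = 2π·f = 2π·172 = 1081 rad/s.
Step 2 — Component impedances:
  Z1: Z = jωL = j·1081·0.005 = 0 + j5.404 Ω
  Z2: Z = 1/(jωC) = -j/(ω·C) = 0 - j6.088e+05 Ω
  Z3: Z = R = 512 Ω
Step 3 — With the output port shorted to ground, the output series arm Z2 runs from the junction to ground; the shunt arm Z3 also runs from the junction to ground. They appear in parallel: Z3 || Z2 = 512 - j0.4306 Ω.
Step 4 — Series with input arm Z1: Z_in = Z1 + (Z3 || Z2) = 512 + j4.973 Ω = 512∠0.6° Ω.

Z = 512 + j4.973 Ω = 512∠0.6° Ω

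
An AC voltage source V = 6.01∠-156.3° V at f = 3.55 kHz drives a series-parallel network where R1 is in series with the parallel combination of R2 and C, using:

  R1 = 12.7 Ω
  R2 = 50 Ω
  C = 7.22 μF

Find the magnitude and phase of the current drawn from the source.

Step 1 — Angular frequency: ω = 2π·f = 2π·3550 = 2.231e+04 rad/s.
Step 2 — Component impedances:
  R1: Z = R = 12.7 Ω
  R2: Z = R = 50 Ω
  C: Z = 1/(jωC) = -j/(ω·C) = 0 - j6.209 Ω
Step 3 — Parallel branch: R2 || C = 1/(1/R2 + 1/C) = 0.7594 - j6.115 Ω.
Step 4 — Series with R1: Z_total = R1 + (R2 || C) = 13.46 - j6.115 Ω = 14.78∠-24.4° Ω.
Step 5 — Source phasor: V = 6.01∠-156.3° V = -5.503 - j2.416 V.
Step 6 — Ohm's law: I = V / Z_total = (-5.503 - j2.416) / (13.46 - j6.115) = -0.2713 - j0.3028 A.
Step 7 — Convert to polar: |I| = 0.4065 A, ∠I = -131.9°.

I = 0.4065∠-131.9° A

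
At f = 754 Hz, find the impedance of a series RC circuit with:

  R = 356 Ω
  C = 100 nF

Step 1 — Angular frequency: ω = 2π·f = 2π·754 = 4738 rad/s.
Step 2 — Component impedances:
  R: Z = R = 356 Ω
  C: Z = 1/(jωC) = -j/(ω·C) = 0 - j2111 Ω
Step 3 — Series combination: Z_total = R + C = 356 - j2111 Ω = 2141∠-80.4° Ω.

Z = 356 - j2111 Ω = 2141∠-80.4° Ω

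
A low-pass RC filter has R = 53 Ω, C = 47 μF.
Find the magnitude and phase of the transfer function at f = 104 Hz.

Step 1 — Angular frequency: ω = 2π·104 = 653.5 rad/s.
Step 2 — Transfer function: H(jω) = 1/(1 + jωRC).
Step 3 — Denominator: 1 + jωRC = 1 + j·653.5·53·4.7e-05 = 1 + j1.628.
Step 4 — H = 0.274 - j0.446.
Step 5 — Magnitude: |H| = 0.5235 (-5.6 dB); phase: φ = -58.4°.

|H| = 0.5235 (-5.6 dB), φ = -58.4°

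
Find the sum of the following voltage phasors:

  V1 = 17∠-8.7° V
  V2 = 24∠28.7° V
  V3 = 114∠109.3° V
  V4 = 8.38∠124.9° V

Step 1 — Convert each phasor to rectangular form:
  V1 = 17·(cos(-8.7°) + j·sin(-8.7°)) = 16.8 - j2.571 V
  V2 = 24·(cos(28.7°) + j·sin(28.7°)) = 21.05 + j11.53 V
  V3 = 114·(cos(109.3°) + j·sin(109.3°)) = -37.68 + j107.6 V
  V4 = 8.38·(cos(124.9°) + j·sin(124.9°)) = -4.795 + j6.873 V
Step 2 — Sum components: V_total = -4.617 + j123.4 V.
Step 3 — Convert to polar: |V_total| = 123.5 V, ∠V_total = 92.1°.

V_total = 123.5∠92.1° V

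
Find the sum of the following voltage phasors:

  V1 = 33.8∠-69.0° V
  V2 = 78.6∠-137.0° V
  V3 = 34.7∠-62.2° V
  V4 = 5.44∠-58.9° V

Step 1 — Convert each phasor to rectangular form:
  V1 = 33.8·(cos(-69.0°) + j·sin(-69.0°)) = 12.11 - j31.56 V
  V2 = 78.6·(cos(-137.0°) + j·sin(-137.0°)) = -57.48 - j53.61 V
  V3 = 34.7·(cos(-62.2°) + j·sin(-62.2°)) = 16.18 - j30.69 V
  V4 = 5.44·(cos(-58.9°) + j·sin(-58.9°)) = 2.81 - j4.658 V
Step 2 — Sum components: V_total = -26.38 - j120.5 V.
Step 3 — Convert to polar: |V_total| = 123.4 V, ∠V_total = -102.3°.

V_total = 123.4∠-102.3° V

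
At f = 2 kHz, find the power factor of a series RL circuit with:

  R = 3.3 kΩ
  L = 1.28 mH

Step 1 — Angular frequency: ω = 2π·f = 2π·2000 = 1.257e+04 rad/s.
Step 2 — Component impedances:
  R: Z = R = 3300 Ω
  L: Z = jωL = j·1.257e+04·0.00128 = 0 + j16.08 Ω
Step 3 — Series combination: Z_total = R + L = 3300 + j16.08 Ω = 3300∠0.3° Ω.
Step 4 — Power factor: PF = cos(φ) = Re(Z)/|Z| = 3300/3300 = 1.
Step 5 — Type: Im(Z) = 16.08 ⇒ lagging (phase φ = 0.3°).

PF = 1 (lagging, φ = 0.3°)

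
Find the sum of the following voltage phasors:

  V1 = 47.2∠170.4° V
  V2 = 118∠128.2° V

Step 1 — Convert each phasor to rectangular form:
  V1 = 47.2·(cos(170.4°) + j·sin(170.4°)) = -46.54 + j7.871 V
  V2 = 118·(cos(128.2°) + j·sin(128.2°)) = -72.97 + j92.73 V
Step 2 — Sum components: V_total = -119.5 + j100.6 V.
Step 3 — Convert to polar: |V_total| = 156.2 V, ∠V_total = 139.9°.

V_total = 156.2∠139.9° V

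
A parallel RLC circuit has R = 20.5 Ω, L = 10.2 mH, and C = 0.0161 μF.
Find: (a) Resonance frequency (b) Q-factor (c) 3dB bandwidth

Step 1 — Resonance: ω₀ = 1/√(LC) = 1/√(0.0102·1.61e-08) = 7.803e+04 rad/s.
Step 2 — f₀ = ω₀/(2π) = 1.242e+04 Hz.
Step 3 — Parallel Q: Q = R/(ω₀L) = 20.5/(7.803e+04·0.0102) = 0.02576.
Step 4 — Bandwidth: Δω = ω₀/Q = 3.03e+06 rad/s; BW = Δω/(2π) = 4.822e+05 Hz.

(a) f₀ = 1.242e+04 Hz  (b) Q = 0.02576  (c) BW = 4.822e+05 Hz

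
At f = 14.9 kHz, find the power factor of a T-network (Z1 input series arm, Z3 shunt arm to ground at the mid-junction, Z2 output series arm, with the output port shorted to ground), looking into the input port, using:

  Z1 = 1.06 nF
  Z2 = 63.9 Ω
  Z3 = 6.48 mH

Step 1 — Angular frequency: ω = 2π·f = 2π·1.49e+04 = 9.362e+04 rad/s.
Step 2 — Component impedances:
  Z1: Z = 1/(jωC) = -j/(ω·C) = 0 - j1.008e+04 Ω
  Z2: Z = R = 63.9 Ω
  Z3: Z = jωL = j·9.362e+04·0.00648 = 0 + j606.7 Ω
Step 3 — With the output port shorted to ground, the output series arm Z2 runs from the junction to ground; the shunt arm Z3 also runs from the junction to ground. They appear in parallel: Z3 || Z2 = 63.2 + j6.657 Ω.
Step 4 — Series with input arm Z1: Z_in = Z1 + (Z3 || Z2) = 63.2 - j1.007e+04 Ω = 1.007e+04∠-89.6° Ω.
Step 5 — Power factor: PF = cos(φ) = Re(Z)/|Z| = 63.2/1.007e+04 = 0.006276.
Step 6 — Type: Im(Z) = -1.007e+04 ⇒ leading (phase φ = -89.6°).

PF = 0.006276 (leading, φ = -89.6°)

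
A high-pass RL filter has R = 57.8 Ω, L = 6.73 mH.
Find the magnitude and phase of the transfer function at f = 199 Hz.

Step 1 — Angular frequency: ω = 2π·199 = 1250 rad/s.
Step 2 — Transfer function: H(jω) = jωL/(R + jωL).
Step 3 — Numerator jωL = j·8.415; denominator R + jωL = 57.8 + j8.415.
Step 4 — H = 0.02076 + j0.1426.
Step 5 — Magnitude: |H| = 0.1441 (-16.8 dB); phase: φ = 81.7°.

|H| = 0.1441 (-16.8 dB), φ = 81.7°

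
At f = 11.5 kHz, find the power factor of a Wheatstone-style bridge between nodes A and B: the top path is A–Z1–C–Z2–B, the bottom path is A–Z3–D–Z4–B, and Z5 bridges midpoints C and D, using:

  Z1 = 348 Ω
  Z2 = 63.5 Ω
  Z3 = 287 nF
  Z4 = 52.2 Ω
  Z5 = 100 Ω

Step 1 — Angular frequency: ω = 2π·f = 2π·1.15e+04 = 7.226e+04 rad/s.
Step 2 — Component impedances:
  Z1: Z = R = 348 Ω
  Z2: Z = R = 63.5 Ω
  Z3: Z = 1/(jωC) = -j/(ω·C) = 0 - j48.22 Ω
  Z4: Z = R = 52.2 Ω
  Z5: Z = R = 100 Ω
Step 3 — Bridge requires nodal analysis (the Z5 bridge couples midpoints C and D, so the two paths cannot be reduced to a simple series/parallel combination). Setting node B to ground and injecting 1 A at node A, the 3-node admittance system at A, C, D solves to V_A = Z_AB = 43.15 - j41.98 Ω = 60.2∠-44.2° Ω.
Step 4 — Power factor: PF = cos(φ) = Re(Z)/|Z| = 43.15/60.2 = 0.7168.
Step 5 — Type: Im(Z) = -41.98 ⇒ leading (phase φ = -44.2°).

PF = 0.7168 (leading, φ = -44.2°)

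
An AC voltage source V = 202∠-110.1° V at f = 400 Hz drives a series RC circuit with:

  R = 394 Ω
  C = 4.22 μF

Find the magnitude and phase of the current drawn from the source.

Step 1 — Angular frequency: ω = 2π·f = 2π·400 = 2513 rad/s.
Step 2 — Component impedances:
  R: Z = R = 394 Ω
  C: Z = 1/(jωC) = -j/(ω·C) = 0 - j94.29 Ω
Step 3 — Series combination: Z_total = R + C = 394 - j94.29 Ω = 405.1∠-13.5° Ω.
Step 4 — Source phasor: V = 202∠-110.1° V = -69.42 - j189.7 V.
Step 5 — Ohm's law: I = V / Z_total = (-69.42 - j189.7) / (394 - j94.29) = -0.05767 - j0.4953 A.
Step 6 — Convert to polar: |I| = 0.4986 A, ∠I = -96.6°.

I = 0.4986∠-96.6° A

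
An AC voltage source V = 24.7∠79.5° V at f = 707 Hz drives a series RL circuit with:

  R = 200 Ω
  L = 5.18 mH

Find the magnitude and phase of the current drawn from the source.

Step 1 — Angular frequency: ω = 2π·f = 2π·707 = 4442 rad/s.
Step 2 — Component impedances:
  R: Z = R = 200 Ω
  L: Z = jωL = j·4442·0.00518 = 0 + j23.01 Ω
Step 3 — Series combination: Z_total = R + L = 200 + j23.01 Ω = 201.3∠6.6° Ω.
Step 4 — Source phasor: V = 24.7∠79.5° V = 4.501 + j24.29 V.
Step 5 — Ohm's law: I = V / Z_total = (4.501 + j24.29) / (200 + j23.01) = 0.036 + j0.1173 A.
Step 6 — Convert to polar: |I| = 0.1227 A, ∠I = 72.9°.

I = 0.1227∠72.9° A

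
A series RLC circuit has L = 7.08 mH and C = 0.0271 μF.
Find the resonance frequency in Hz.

Step 1 — Resonance condition Im(Z)=0 gives ω₀ = 1/√(LC).
Step 2 — ω₀ = 1/√(0.00708·2.71e-08) = 7.219e+04 rad/s.
Step 3 — f₀ = ω₀/(2π) = 1.149e+04 Hz.

f₀ = 1.149e+04 Hz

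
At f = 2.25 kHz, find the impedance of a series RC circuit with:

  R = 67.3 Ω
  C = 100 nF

Step 1 — Angular frequency: ω = 2π·f = 2π·2250 = 1.414e+04 rad/s.
Step 2 — Component impedances:
  R: Z = R = 67.3 Ω
  C: Z = 1/(jωC) = -j/(ω·C) = 0 - j707.4 Ω
Step 3 — Series combination: Z_total = R + C = 67.3 - j707.4 Ω = 710.5∠-84.6° Ω.

Z = 67.3 - j707.4 Ω = 710.5∠-84.6° Ω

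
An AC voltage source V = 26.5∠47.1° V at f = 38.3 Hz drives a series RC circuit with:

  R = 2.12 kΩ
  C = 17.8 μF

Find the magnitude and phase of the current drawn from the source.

Step 1 — Angular frequency: ω = 2π·f = 2π·38.3 = 240.6 rad/s.
Step 2 — Component impedances:
  R: Z = R = 2120 Ω
  C: Z = 1/(jωC) = -j/(ω·C) = 0 - j233.5 Ω
Step 3 — Series combination: Z_total = R + C = 2120 - j233.5 Ω = 2133∠-6.3° Ω.
Step 4 — Source phasor: V = 26.5∠47.1° V = 18.04 + j19.41 V.
Step 5 — Ohm's law: I = V / Z_total = (18.04 + j19.41) / (2120 - j233.5) = 0.007411 + j0.009973 A.
Step 6 — Convert to polar: |I| = 0.01242 A, ∠I = 53.4°.

I = 0.01242∠53.4° A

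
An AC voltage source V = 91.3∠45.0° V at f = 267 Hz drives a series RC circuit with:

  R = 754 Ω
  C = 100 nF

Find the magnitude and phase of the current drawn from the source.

Step 1 — Angular frequency: ω = 2π·f = 2π·267 = 1678 rad/s.
Step 2 — Component impedances:
  R: Z = R = 754 Ω
  C: Z = 1/(jωC) = -j/(ω·C) = 0 - j5961 Ω
Step 3 — Series combination: Z_total = R + C = 754 - j5961 Ω = 6008∠-82.8° Ω.
Step 4 — Source phasor: V = 91.3∠45.0° V = 64.56 + j64.56 V.
Step 5 — Ohm's law: I = V / Z_total = (64.56 + j64.56) / (754 - j5961) = -0.009312 + j0.01201 A.
Step 6 — Convert to polar: |I| = 0.0152 A, ∠I = 127.8°.

I = 0.0152∠127.8° A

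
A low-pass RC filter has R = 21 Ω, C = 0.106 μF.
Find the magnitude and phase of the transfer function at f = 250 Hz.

Step 1 — Angular frequency: ω = 2π·250 = 1571 rad/s.
Step 2 — Transfer function: H(jω) = 1/(1 + jωRC).
Step 3 — Denominator: 1 + jωRC = 1 + j·1571·21·1.06e-07 = 1 + j0.003497.
Step 4 — H = 1 - j0.003497.
Step 5 — Magnitude: |H| = 1 (-0.0 dB); phase: φ = -0.2°.

|H| = 1 (-0.0 dB), φ = -0.2°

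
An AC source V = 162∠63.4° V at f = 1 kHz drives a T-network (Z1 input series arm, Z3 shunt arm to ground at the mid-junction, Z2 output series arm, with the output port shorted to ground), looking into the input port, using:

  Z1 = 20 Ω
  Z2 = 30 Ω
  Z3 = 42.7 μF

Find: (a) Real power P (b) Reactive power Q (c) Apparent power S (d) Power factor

Step 1 — Angular frequency: ω = 2π·f = 2π·1000 = 6283 rad/s.
Step 2 — Component impedances:
  Z1: Z = R = 20 Ω
  Z2: Z = R = 30 Ω
  Z3: Z = 1/(jωC) = -j/(ω·C) = 0 - j3.727 Ω
Step 3 — With the output port shorted to ground, the output series arm Z2 runs from the junction to ground; the shunt arm Z3 also runs from the junction to ground. They appear in parallel: Z3 || Z2 = 0.456 - j3.671 Ω.
Step 4 — Series with input arm Z1: Z_in = Z1 + (Z3 || Z2) = 20.46 - j3.671 Ω = 20.78∠-10.2° Ω.
Step 5 — Source phasor: V = 162∠63.4° V = 72.54 + j144.9 V.
Step 6 — Current: I = V / Z = 2.204 + j7.477 A = 7.795∠73.6° A.
Step 7 — Complex power: S = V·I* = 1243 - j223 VA.
Step 8 — Real power: P = Re(S) = 1243 W.
Step 9 — Reactive power: Q = Im(S) = -223 VAR.
Step 10 — Apparent power: |S| = 1263 VA.
Step 11 — Power factor: PF = P/|S| = 0.9843 (leading).

(a) P = 1243 W  (b) Q = -223 VAR  (c) S = 1263 VA  (d) PF = 0.9843 (leading)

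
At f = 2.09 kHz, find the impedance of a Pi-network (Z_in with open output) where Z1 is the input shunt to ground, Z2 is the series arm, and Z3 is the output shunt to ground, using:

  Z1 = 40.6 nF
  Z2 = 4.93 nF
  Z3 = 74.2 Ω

Step 1 — Angular frequency: ω = 2π·f = 2π·2090 = 1.313e+04 rad/s.
Step 2 — Component impedances:
  Z1: Z = 1/(jωC) = -j/(ω·C) = 0 - j1876 Ω
  Z2: Z = 1/(jωC) = -j/(ω·C) = 0 - j1.545e+04 Ω
  Z3: Z = R = 74.2 Ω
Step 3 — With open output, the series arm Z2 and the output shunt Z3 appear in series to ground: Z2 + Z3 = 74.2 - j1.545e+04 Ω.
Step 4 — Parallel with input shunt Z1: Z_in = Z1 || (Z2 + Z3) = 0.87 - j1673 Ω = 1673∠-90.0° Ω.

Z = 0.87 - j1673 Ω = 1673∠-90.0° Ω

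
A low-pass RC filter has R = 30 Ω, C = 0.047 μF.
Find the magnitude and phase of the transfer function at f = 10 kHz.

Step 1 — Angular frequency: ω = 2π·1e+04 = 6.283e+04 rad/s.
Step 2 — Transfer function: H(jω) = 1/(1 + jωRC).
Step 3 — Denominator: 1 + jωRC = 1 + j·6.283e+04·30·4.7e-08 = 1 + j0.08859.
Step 4 — H = 0.9922 - j0.0879.
Step 5 — Magnitude: |H| = 0.9961 (-0.0 dB); phase: φ = -5.1°.

|H| = 0.9961 (-0.0 dB), φ = -5.1°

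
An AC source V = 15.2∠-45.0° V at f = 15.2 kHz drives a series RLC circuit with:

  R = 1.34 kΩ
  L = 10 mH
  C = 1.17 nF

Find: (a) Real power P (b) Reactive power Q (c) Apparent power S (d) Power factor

Step 1 — Angular frequency: ω = 2π·f = 2π·1.52e+04 = 9.55e+04 rad/s.
Step 2 — Component impedances:
  R: Z = R = 1340 Ω
  L: Z = jωL = j·9.55e+04·0.01 = 0 + j955 Ω
  C: Z = 1/(jωC) = -j/(ω·C) = 0 - j8949 Ω
Step 3 — Series combination: Z_total = R + L + C = 1340 - j7994 Ω = 8106∠-80.5° Ω.
Step 4 — Source phasor: V = 15.2∠-45.0° V = 10.75 - j10.75 V.
Step 5 — Current: I = V / Z = 0.001527 + j0.001089 A = 0.001875∠35.5° A.
Step 6 — Complex power: S = V·I* = 0.004712 - j0.02811 VA.
Step 7 — Real power: P = Re(S) = 0.004712 W.
Step 8 — Reactive power: Q = Im(S) = -0.02811 VAR.
Step 9 — Apparent power: |S| = 0.0285 VA.
Step 10 — Power factor: PF = P/|S| = 0.1653 (leading).

(a) P = 0.004712 W  (b) Q = -0.02811 VAR  (c) S = 0.0285 VA  (d) PF = 0.1653 (leading)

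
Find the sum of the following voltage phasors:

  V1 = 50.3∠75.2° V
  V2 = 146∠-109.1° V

Step 1 — Convert each phasor to rectangular form:
  V1 = 50.3·(cos(75.2°) + j·sin(75.2°)) = 12.85 + j48.63 V
  V2 = 146·(cos(-109.1°) + j·sin(-109.1°)) = -47.77 - j138 V
Step 2 — Sum components: V_total = -34.92 - j89.33 V.
Step 3 — Convert to polar: |V_total| = 95.92 V, ∠V_total = -111.4°.

V_total = 95.92∠-111.4° V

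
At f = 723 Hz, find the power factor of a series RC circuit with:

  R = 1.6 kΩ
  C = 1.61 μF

Step 1 — Angular frequency: ω = 2π·f = 2π·723 = 4543 rad/s.
Step 2 — Component impedances:
  R: Z = R = 1600 Ω
  C: Z = 1/(jωC) = -j/(ω·C) = 0 - j136.7 Ω
Step 3 — Series combination: Z_total = R + C = 1600 - j136.7 Ω = 1606∠-4.9° Ω.
Step 4 — Power factor: PF = cos(φ) = Re(Z)/|Z| = 1600/1605.8 = 0.9964.
Step 5 — Type: Im(Z) = -136.7 ⇒ leading (phase φ = -4.9°).

PF = 0.9964 (leading, φ = -4.9°)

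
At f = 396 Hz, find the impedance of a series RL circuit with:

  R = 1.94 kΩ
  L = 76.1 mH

Step 1 — Angular frequency: ω = 2π·f = 2π·396 = 2488 rad/s.
Step 2 — Component impedances:
  R: Z = R = 1940 Ω
  L: Z = jωL = j·2488·0.0761 = 0 + j189.3 Ω
Step 3 — Series combination: Z_total = R + L = 1940 + j189.3 Ω = 1949∠5.6° Ω.

Z = 1940 + j189.3 Ω = 1949∠5.6° Ω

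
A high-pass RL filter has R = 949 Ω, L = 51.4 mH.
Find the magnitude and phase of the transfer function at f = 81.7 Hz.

Step 1 — Angular frequency: ω = 2π·81.7 = 513.3 rad/s.
Step 2 — Transfer function: H(jω) = jωL/(R + jωL).
Step 3 — Numerator jωL = j·26.39; denominator R + jωL = 949 + j26.39.
Step 4 — H = 0.0007724 + j0.02778.
Step 5 — Magnitude: |H| = 0.02779 (-31.1 dB); phase: φ = 88.4°.

|H| = 0.02779 (-31.1 dB), φ = 88.4°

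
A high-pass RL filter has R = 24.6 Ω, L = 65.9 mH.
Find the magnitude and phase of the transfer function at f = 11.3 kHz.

Step 1 — Angular frequency: ω = 2π·1.13e+04 = 7.1e+04 rad/s.
Step 2 — Transfer function: H(jω) = jωL/(R + jωL).
Step 3 — Numerator jωL = j·4679; denominator R + jωL = 24.6 + j4679.
Step 4 — H = 1 + j0.005258.
Step 5 — Magnitude: |H| = 1 (-0.0 dB); phase: φ = 0.3°.

|H| = 1 (-0.0 dB), φ = 0.3°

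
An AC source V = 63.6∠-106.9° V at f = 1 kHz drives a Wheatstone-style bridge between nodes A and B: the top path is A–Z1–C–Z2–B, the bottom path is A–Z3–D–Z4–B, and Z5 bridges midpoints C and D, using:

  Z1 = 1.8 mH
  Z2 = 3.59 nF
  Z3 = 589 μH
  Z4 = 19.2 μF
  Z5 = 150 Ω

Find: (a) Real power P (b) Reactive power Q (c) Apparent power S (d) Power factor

Step 1 — Angular frequency: ω = 2π·f = 2π·1000 = 6283 rad/s.
Step 2 — Component impedances:
  Z1: Z = jωL = j·6283·0.0018 = 0 + j11.31 Ω
  Z2: Z = 1/(jωC) = -j/(ω·C) = 0 - j4.433e+04 Ω
  Z3: Z = jωL = j·6283·0.000589 = 0 + j3.701 Ω
  Z4: Z = 1/(jωC) = -j/(ω·C) = 0 - j8.289 Ω
  Z5: Z = R = 150 Ω
Step 3 — Bridge requires nodal analysis (the Z5 bridge couples midpoints C and D, so the two paths cannot be reduced to a simple series/parallel combination). Setting node B to ground and injecting 1 A at node A, the 3-node admittance system at A, C, D solves to V_A = Z_AB = 0.09032 - j4.597 Ω = 4.598∠-88.9° Ω.
Step 4 — Source phasor: V = 63.6∠-106.9° V = -18.49 - j60.85 V.
Step 5 — Current: I = V / Z = 13.15 - j4.28 A = 13.83∠-18.0° A.
Step 6 — Complex power: S = V·I* = 17.28 - j879.6 VA.
Step 7 — Real power: P = Re(S) = 17.28 W.
Step 8 — Reactive power: Q = Im(S) = -879.6 VAR.
Step 9 — Apparent power: |S| = 879.7 VA.
Step 10 — Power factor: PF = P/|S| = 0.01964 (leading).

(a) P = 17.28 W  (b) Q = -879.6 VAR  (c) S = 879.7 VA  (d) PF = 0.01964 (leading)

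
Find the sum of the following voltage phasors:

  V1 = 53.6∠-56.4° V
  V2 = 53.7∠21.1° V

Step 1 — Convert each phasor to rectangular form:
  V1 = 53.6·(cos(-56.4°) + j·sin(-56.4°)) = 29.66 - j44.64 V
  V2 = 53.7·(cos(21.1°) + j·sin(21.1°)) = 50.1 + j19.33 V
Step 2 — Sum components: V_total = 79.76 - j25.31 V.
Step 3 — Convert to polar: |V_total| = 83.68 V, ∠V_total = -17.6°.

V_total = 83.68∠-17.6° V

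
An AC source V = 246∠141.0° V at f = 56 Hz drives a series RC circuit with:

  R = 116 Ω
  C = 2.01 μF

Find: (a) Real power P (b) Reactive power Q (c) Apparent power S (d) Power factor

Step 1 — Angular frequency: ω = 2π·f = 2π·56 = 351.9 rad/s.
Step 2 — Component impedances:
  R: Z = R = 116 Ω
  C: Z = 1/(jωC) = -j/(ω·C) = 0 - j1414 Ω
Step 3 — Series combination: Z_total = R + C = 116 - j1414 Ω = 1419∠-85.3° Ω.
Step 4 — Source phasor: V = 246∠141.0° V = -191.2 + j154.8 V.
Step 5 — Current: I = V / Z = -0.1198 - j0.1254 A = 0.1734∠-133.7° A.
Step 6 — Complex power: S = V·I* = 3.488 - j42.51 VA.
Step 7 — Real power: P = Re(S) = 3.488 W.
Step 8 — Reactive power: Q = Im(S) = -42.51 VAR.
Step 9 — Apparent power: |S| = 42.66 VA.
Step 10 — Power factor: PF = P/|S| = 0.08176 (leading).

(a) P = 3.488 W  (b) Q = -42.51 VAR  (c) S = 42.66 VA  (d) PF = 0.08176 (leading)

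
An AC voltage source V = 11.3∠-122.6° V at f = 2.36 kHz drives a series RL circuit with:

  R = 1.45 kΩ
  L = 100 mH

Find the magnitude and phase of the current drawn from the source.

Step 1 — Angular frequency: ω = 2π·f = 2π·2360 = 1.483e+04 rad/s.
Step 2 — Component impedances:
  R: Z = R = 1450 Ω
  L: Z = jωL = j·1.483e+04·0.1 = 0 + j1483 Ω
Step 3 — Series combination: Z_total = R + L = 1450 + j1483 Ω = 2074∠45.6° Ω.
Step 4 — Source phasor: V = 11.3∠-122.6° V = -6.088 - j9.52 V.
Step 5 — Ohm's law: I = V / Z_total = (-6.088 - j9.52) / (1450 + j1483) = -0.005334 - j0.00111 A.
Step 6 — Convert to polar: |I| = 0.005449 A, ∠I = -168.2°.

I = 0.005449∠-168.2° A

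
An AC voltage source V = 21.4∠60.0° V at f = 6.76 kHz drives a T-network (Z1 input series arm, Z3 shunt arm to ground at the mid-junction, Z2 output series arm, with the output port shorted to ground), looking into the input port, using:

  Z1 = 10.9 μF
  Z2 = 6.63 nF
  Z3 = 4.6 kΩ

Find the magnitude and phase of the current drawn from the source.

Step 1 — Angular frequency: ω = 2π·f = 2π·6760 = 4.247e+04 rad/s.
Step 2 — Component impedances:
  Z1: Z = 1/(jωC) = -j/(ω·C) = 0 - j2.16 Ω
  Z2: Z = 1/(jωC) = -j/(ω·C) = 0 - j3551 Ω
  Z3: Z = R = 4600 Ω
Step 3 — With the output port shorted to ground, the output series arm Z2 runs from the junction to ground; the shunt arm Z3 also runs from the junction to ground. They appear in parallel: Z3 || Z2 = 1718 - j2225 Ω.
Step 4 — Series with input arm Z1: Z_in = Z1 + (Z3 || Z2) = 1718 - j2227 Ω = 2813∠-52.4° Ω.
Step 5 — Source phasor: V = 21.4∠60.0° V = 10.7 + j18.53 V.
Step 6 — Ohm's law: I = V / Z_total = (10.7 + j18.53) / (1718 - j2227) = -0.002894 + j0.007036 A.
Step 7 — Convert to polar: |I| = 0.007608 A, ∠I = 112.4°.

I = 0.007608∠112.4° A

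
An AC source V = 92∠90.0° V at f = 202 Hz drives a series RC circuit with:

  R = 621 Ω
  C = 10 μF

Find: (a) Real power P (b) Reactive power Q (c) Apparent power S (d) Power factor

Step 1 — Angular frequency: ω = 2π·f = 2π·202 = 1269 rad/s.
Step 2 — Component impedances:
  R: Z = R = 621 Ω
  C: Z = 1/(jωC) = -j/(ω·C) = 0 - j78.79 Ω
Step 3 — Series combination: Z_total = R + C = 621 - j78.79 Ω = 626∠-7.2° Ω.
Step 4 — Source phasor: V = 92∠90.0° V = 0 + j92 V.
Step 5 — Current: I = V / Z = -0.0185 + j0.1458 A = 0.147∠97.2° A.
Step 6 — Complex power: S = V·I* = 13.41 - j1.702 VA.
Step 7 — Real power: P = Re(S) = 13.41 W.
Step 8 — Reactive power: Q = Im(S) = -1.702 VAR.
Step 9 — Apparent power: |S| = 13.52 VA.
Step 10 — Power factor: PF = P/|S| = 0.992 (leading).

(a) P = 13.41 W  (b) Q = -1.702 VAR  (c) S = 13.52 VA  (d) PF = 0.992 (leading)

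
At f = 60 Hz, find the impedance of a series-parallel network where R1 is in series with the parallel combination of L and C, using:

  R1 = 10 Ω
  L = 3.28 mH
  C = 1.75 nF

Step 1 — Angular frequency: ω = 2π·f = 2π·60 = 377 rad/s.
Step 2 — Component impedances:
  R1: Z = R = 10 Ω
  L: Z = jωL = j·377·0.00328 = 0 + j1.237 Ω
  C: Z = 1/(jωC) = -j/(ω·C) = 0 - j1.516e+06 Ω
Step 3 — Parallel branch: L || C = 1/(1/L + 1/C) = 0 + j1.237 Ω.
Step 4 — Series with R1: Z_total = R1 + (L || C) = 10 + j1.237 Ω = 10.08∠7.0° Ω.

Z = 10 + j1.237 Ω = 10.08∠7.0° Ω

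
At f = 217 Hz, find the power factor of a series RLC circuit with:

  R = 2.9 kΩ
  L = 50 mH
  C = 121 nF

Step 1 — Angular frequency: ω = 2π·f = 2π·217 = 1363 rad/s.
Step 2 — Component impedances:
  R: Z = R = 2900 Ω
  L: Z = jωL = j·1363·0.05 = 0 + j68.17 Ω
  C: Z = 1/(jωC) = -j/(ω·C) = 0 - j6061 Ω
Step 3 — Series combination: Z_total = R + L + C = 2900 - j5993 Ω = 6658∠-64.2° Ω.
Step 4 — Power factor: PF = cos(φ) = Re(Z)/|Z| = 2900/6658 = 0.4356.
Step 5 — Type: Im(Z) = -5993 ⇒ leading (phase φ = -64.2°).

PF = 0.4356 (leading, φ = -64.2°)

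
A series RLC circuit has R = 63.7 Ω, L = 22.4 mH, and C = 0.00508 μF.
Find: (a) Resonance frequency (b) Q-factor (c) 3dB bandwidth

Step 1 — Resonance condition Im(Z)=0 gives ω₀ = 1/√(LC).
Step 2 — ω₀ = 1/√(0.0224·5.08e-09) = 9.374e+04 rad/s.
Step 3 — f₀ = ω₀/(2π) = 1.492e+04 Hz.
Step 4 — Series Q: Q = ω₀L/R = 9.374e+04·0.0224/63.7 = 32.96.
Step 5 — 3dB bandwidth: Δω = ω₀/Q = 2844 rad/s; BW = Δω/(2π) = 452.6 Hz.

(a) f₀ = 1.492e+04 Hz  (b) Q = 32.96  (c) BW = 452.6 Hz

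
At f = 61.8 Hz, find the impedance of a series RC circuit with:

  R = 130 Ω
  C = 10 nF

Step 1 — Angular frequency: ω = 2π·f = 2π·61.8 = 388.3 rad/s.
Step 2 — Component impedances:
  R: Z = R = 130 Ω
  C: Z = 1/(jωC) = -j/(ω·C) = 0 - j2.575e+05 Ω
Step 3 — Series combination: Z_total = R + C = 130 - j2.575e+05 Ω = 2.575e+05∠-90.0° Ω.

Z = 130 - j2.575e+05 Ω = 2.575e+05∠-90.0° Ω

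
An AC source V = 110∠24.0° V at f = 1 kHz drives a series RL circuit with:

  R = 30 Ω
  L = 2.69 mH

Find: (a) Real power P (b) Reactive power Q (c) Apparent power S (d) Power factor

Step 1 — Angular frequency: ω = 2π·f = 2π·1000 = 6283 rad/s.
Step 2 — Component impedances:
  R: Z = R = 30 Ω
  L: Z = jωL = j·6283·0.00269 = 0 + j16.9 Ω
Step 3 — Series combination: Z_total = R + L = 30 + j16.9 Ω = 34.43∠29.4° Ω.
Step 4 — Source phasor: V = 110∠24.0° V = 100.5 + j44.74 V.
Step 5 — Current: I = V / Z = 3.18 - j0.3004 A = 3.195∠-5.4° A.
Step 6 — Complex power: S = V·I* = 306.2 + j172.5 VA.
Step 7 — Real power: P = Re(S) = 306.2 W.
Step 8 — Reactive power: Q = Im(S) = 172.5 VAR.
Step 9 — Apparent power: |S| = 351.4 VA.
Step 10 — Power factor: PF = P/|S| = 0.8712 (lagging).

(a) P = 306.2 W  (b) Q = 172.5 VAR  (c) S = 351.4 VA  (d) PF = 0.8712 (lagging)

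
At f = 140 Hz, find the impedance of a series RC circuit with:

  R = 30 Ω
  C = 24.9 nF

Step 1 — Angular frequency: ω = 2π·f = 2π·140 = 879.6 rad/s.
Step 2 — Component impedances:
  R: Z = R = 30 Ω
  C: Z = 1/(jωC) = -j/(ω·C) = 0 - j4.566e+04 Ω
Step 3 — Series combination: Z_total = R + C = 30 - j4.566e+04 Ω = 4.566e+04∠-90.0° Ω.

Z = 30 - j4.566e+04 Ω = 4.566e+04∠-90.0° Ω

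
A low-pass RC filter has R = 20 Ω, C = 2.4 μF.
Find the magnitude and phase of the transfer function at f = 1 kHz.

Step 1 — Angular frequency: ω = 2π·1000 = 6283 rad/s.
Step 2 — Transfer function: H(jω) = 1/(1 + jωRC).
Step 3 — Denominator: 1 + jωRC = 1 + j·6283·20·2.4e-06 = 1 + j0.3016.
Step 4 — H = 0.9166 - j0.2764.
Step 5 — Magnitude: |H| = 0.9574 (-0.4 dB); phase: φ = -16.8°.

|H| = 0.9574 (-0.4 dB), φ = -16.8°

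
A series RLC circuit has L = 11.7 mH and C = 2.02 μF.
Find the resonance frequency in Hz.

Step 1 — Resonance condition Im(Z)=0 gives ω₀ = 1/√(LC).
Step 2 — ω₀ = 1/√(0.0117·2.02e-06) = 6505 rad/s.
Step 3 — f₀ = ω₀/(2π) = 1035 Hz.

f₀ = 1035 Hz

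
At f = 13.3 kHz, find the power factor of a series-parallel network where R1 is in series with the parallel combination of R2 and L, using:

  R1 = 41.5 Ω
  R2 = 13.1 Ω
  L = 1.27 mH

Step 1 — Angular frequency: ω = 2π·f = 2π·1.33e+04 = 8.357e+04 rad/s.
Step 2 — Component impedances:
  R1: Z = R = 41.5 Ω
  R2: Z = R = 13.1 Ω
  L: Z = jωL = j·8.357e+04·0.00127 = 0 + j106.1 Ω
Step 3 — Parallel branch: R2 || L = 1/(1/R2 + 1/L) = 12.9 + j1.593 Ω.
Step 4 — Series with R1: Z_total = R1 + (R2 || L) = 54.4 + j1.593 Ω = 54.43∠1.7° Ω.
Step 5 — Power factor: PF = cos(φ) = Re(Z)/|Z| = 54.403/54.427 = 0.9996.
Step 6 — Type: Im(Z) = 1.593 ⇒ lagging (phase φ = 1.7°).

PF = 0.9996 (lagging, φ = 1.7°)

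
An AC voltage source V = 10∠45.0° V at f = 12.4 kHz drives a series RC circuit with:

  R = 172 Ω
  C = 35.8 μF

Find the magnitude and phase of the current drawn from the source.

Step 1 — Angular frequency: ω = 2π·f = 2π·1.24e+04 = 7.791e+04 rad/s.
Step 2 — Component impedances:
  R: Z = R = 172 Ω
  C: Z = 1/(jωC) = -j/(ω·C) = 0 - j0.3585 Ω
Step 3 — Series combination: Z_total = R + C = 172 - j0.3585 Ω = 172∠-0.1° Ω.
Step 4 — Source phasor: V = 10∠45.0° V = 7.071 + j7.071 V.
Step 5 — Ohm's law: I = V / Z_total = (7.071 + j7.071) / (172 - j0.3585) = 0.04102 + j0.0412 A.
Step 6 — Convert to polar: |I| = 0.05814 A, ∠I = 45.1°.

I = 0.05814∠45.1° A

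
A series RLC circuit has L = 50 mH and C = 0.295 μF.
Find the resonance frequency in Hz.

Step 1 — Resonance condition Im(Z)=0 gives ω₀ = 1/√(LC).
Step 2 — ω₀ = 1/√(0.05·2.95e-07) = 8234 rad/s.
Step 3 — f₀ = ω₀/(2π) = 1310 Hz.

f₀ = 1310 Hz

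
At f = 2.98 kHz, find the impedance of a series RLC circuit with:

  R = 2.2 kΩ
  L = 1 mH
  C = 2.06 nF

Step 1 — Angular frequency: ω = 2π·f = 2π·2980 = 1.872e+04 rad/s.
Step 2 — Component impedances:
  R: Z = R = 2200 Ω
  L: Z = jωL = j·1.872e+04·0.001 = 0 + j18.72 Ω
  C: Z = 1/(jωC) = -j/(ω·C) = 0 - j2.593e+04 Ω
Step 3 — Series combination: Z_total = R + L + C = 2200 - j2.591e+04 Ω = 2.6e+04∠-85.1° Ω.

Z = 2200 - j2.591e+04 Ω = 2.6e+04∠-85.1° Ω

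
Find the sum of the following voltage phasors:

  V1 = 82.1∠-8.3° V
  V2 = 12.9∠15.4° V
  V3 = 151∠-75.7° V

Step 1 — Convert each phasor to rectangular form:
  V1 = 82.1·(cos(-8.3°) + j·sin(-8.3°)) = 81.24 - j11.85 V
  V2 = 12.9·(cos(15.4°) + j·sin(15.4°)) = 12.44 + j3.426 V
  V3 = 151·(cos(-75.7°) + j·sin(-75.7°)) = 37.3 - j146.3 V
Step 2 — Sum components: V_total = 131 - j154.7 V.
Step 3 — Convert to polar: |V_total| = 202.7 V, ∠V_total = -49.8°.

V_total = 202.7∠-49.8° V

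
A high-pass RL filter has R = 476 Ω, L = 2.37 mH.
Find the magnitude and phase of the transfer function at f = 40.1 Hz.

Step 1 — Angular frequency: ω = 2π·40.1 = 252 rad/s.
Step 2 — Transfer function: H(jω) = jωL/(R + jωL).
Step 3 — Numerator jωL = j·0.5971; denominator R + jωL = 476 + j0.5971.
Step 4 — H = 1.574e-06 + j0.001254.
Step 5 — Magnitude: |H| = 0.001254 (-58.0 dB); phase: φ = 89.9°.

|H| = 0.001254 (-58.0 dB), φ = 89.9°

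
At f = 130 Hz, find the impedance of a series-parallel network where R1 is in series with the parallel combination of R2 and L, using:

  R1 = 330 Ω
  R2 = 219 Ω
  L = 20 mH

Step 1 — Angular frequency: ω = 2π·f = 2π·130 = 816.8 rad/s.
Step 2 — Component impedances:
  R1: Z = R = 330 Ω
  R2: Z = R = 219 Ω
  L: Z = jωL = j·816.8·0.02 = 0 + j16.34 Ω
Step 3 — Parallel branch: R2 || L = 1/(1/R2 + 1/L) = 1.212 + j16.25 Ω.
Step 4 — Series with R1: Z_total = R1 + (R2 || L) = 331.2 + j16.25 Ω = 331.6∠2.8° Ω.

Z = 331.2 + j16.25 Ω = 331.6∠2.8° Ω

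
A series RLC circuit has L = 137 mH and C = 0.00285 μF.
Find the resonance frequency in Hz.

Step 1 — Resonance condition Im(Z)=0 gives ω₀ = 1/√(LC).
Step 2 — ω₀ = 1/√(0.137·2.85e-09) = 5.061e+04 rad/s.
Step 3 — f₀ = ω₀/(2π) = 8054 Hz.

f₀ = 8054 Hz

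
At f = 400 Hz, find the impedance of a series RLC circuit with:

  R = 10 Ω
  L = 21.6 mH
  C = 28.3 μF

Step 1 — Angular frequency: ω = 2π·f = 2π·400 = 2513 rad/s.
Step 2 — Component impedances:
  R: Z = R = 10 Ω
  L: Z = jωL = j·2513·0.0216 = 0 + j54.29 Ω
  C: Z = 1/(jωC) = -j/(ω·C) = 0 - j14.06 Ω
Step 3 — Series combination: Z_total = R + L + C = 10 + j40.23 Ω = 41.45∠76.0° Ω.

Z = 10 + j40.23 Ω = 41.45∠76.0° Ω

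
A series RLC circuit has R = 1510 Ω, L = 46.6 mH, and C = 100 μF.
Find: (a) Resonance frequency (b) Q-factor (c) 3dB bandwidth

Step 1 — Resonance condition Im(Z)=0 gives ω₀ = 1/√(LC).
Step 2 — ω₀ = 1/√(0.0466·0.0001) = 463.2 rad/s.
Step 3 — f₀ = ω₀/(2π) = 73.73 Hz.
Step 4 — Series Q: Q = ω₀L/R = 463.2·0.0466/1510 = 0.0143.
Step 5 — 3dB bandwidth: Δω = ω₀/Q = 3.24e+04 rad/s; BW = Δω/(2π) = 5157 Hz.

(a) f₀ = 73.73 Hz  (b) Q = 0.0143  (c) BW = 5157 Hz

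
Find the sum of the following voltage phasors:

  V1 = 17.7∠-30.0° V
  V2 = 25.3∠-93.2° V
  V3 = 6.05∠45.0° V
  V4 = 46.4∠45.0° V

Step 1 — Convert each phasor to rectangular form:
  V1 = 17.7·(cos(-30.0°) + j·sin(-30.0°)) = 15.33 - j8.85 V
  V2 = 25.3·(cos(-93.2°) + j·sin(-93.2°)) = -1.412 - j25.26 V
  V3 = 6.05·(cos(45.0°) + j·sin(45.0°)) = 4.278 + j4.278 V
  V4 = 46.4·(cos(45.0°) + j·sin(45.0°)) = 32.81 + j32.81 V
Step 2 — Sum components: V_total = 51 + j2.977 V.
Step 3 — Convert to polar: |V_total| = 51.09 V, ∠V_total = 3.3°.

V_total = 51.09∠3.3° V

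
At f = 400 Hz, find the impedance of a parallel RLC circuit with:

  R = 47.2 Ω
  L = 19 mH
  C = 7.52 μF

Step 1 — Angular frequency: ω = 2π·f = 2π·400 = 2513 rad/s.
Step 2 — Component impedances:
  R: Z = R = 47.2 Ω
  L: Z = jωL = j·2513·0.019 = 0 + j47.75 Ω
  C: Z = 1/(jωC) = -j/(ω·C) = 0 - j52.91 Ω
Step 3 — Parallel combination: 1/Z_total = 1/R + 1/L + 1/C; Z_total = 46.77 + j4.507 Ω = 46.98∠5.5° Ω.

Z = 46.77 + j4.507 Ω = 46.98∠5.5° Ω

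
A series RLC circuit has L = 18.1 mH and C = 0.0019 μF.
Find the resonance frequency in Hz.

Step 1 — Resonance condition Im(Z)=0 gives ω₀ = 1/√(LC).
Step 2 — ω₀ = 1/√(0.0181·1.9e-09) = 1.705e+05 rad/s.
Step 3 — f₀ = ω₀/(2π) = 2.714e+04 Hz.

f₀ = 2.714e+04 Hz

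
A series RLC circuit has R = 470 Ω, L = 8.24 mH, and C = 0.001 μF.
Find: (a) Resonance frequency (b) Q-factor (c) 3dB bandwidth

Step 1 — Resonance: ω₀ = 1/√(LC) = 1/√(0.00824·1e-09) = 3.484e+05 rad/s.
Step 2 — f₀ = ω₀/(2π) = 5.544e+04 Hz.
Step 3 — Series Q: Q = ω₀L/R = 3.484e+05·0.00824/470 = 6.108.
Step 4 — Bandwidth: Δω = ω₀/Q = 5.704e+04 rad/s; BW = Δω/(2π) = 9078 Hz.

(a) f₀ = 5.544e+04 Hz  (b) Q = 6.108  (c) BW = 9078 Hz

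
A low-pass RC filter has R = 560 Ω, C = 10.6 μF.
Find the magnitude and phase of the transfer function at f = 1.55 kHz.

Step 1 — Angular frequency: ω = 2π·1550 = 9739 rad/s.
Step 2 — Transfer function: H(jω) = 1/(1 + jωRC).
Step 3 — Denominator: 1 + jωRC = 1 + j·9739·560·1.06e-05 = 1 + j57.81.
Step 4 — H = 0.0002991 - j0.01729.
Step 5 — Magnitude: |H| = 0.0173 (-35.2 dB); phase: φ = -89.0°.

|H| = 0.0173 (-35.2 dB), φ = -89.0°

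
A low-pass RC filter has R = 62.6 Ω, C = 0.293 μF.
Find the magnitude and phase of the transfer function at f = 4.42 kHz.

Step 1 — Angular frequency: ω = 2π·4420 = 2.777e+04 rad/s.
Step 2 — Transfer function: H(jω) = 1/(1 + jωRC).
Step 3 — Denominator: 1 + jωRC = 1 + j·2.777e+04·62.6·2.93e-07 = 1 + j0.5094.
Step 4 — H = 0.794 - j0.4044.
Step 5 — Magnitude: |H| = 0.8911 (-1.0 dB); phase: φ = -27.0°.

|H| = 0.8911 (-1.0 dB), φ = -27.0°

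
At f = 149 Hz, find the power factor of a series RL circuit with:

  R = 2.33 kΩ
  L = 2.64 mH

Step 1 — Angular frequency: ω = 2π·f = 2π·149 = 936.2 rad/s.
Step 2 — Component impedances:
  R: Z = R = 2330 Ω
  L: Z = jωL = j·936.2·0.00264 = 0 + j2.472 Ω
Step 3 — Series combination: Z_total = R + L = 2330 + j2.472 Ω = 2330∠0.1° Ω.
Step 4 — Power factor: PF = cos(φ) = Re(Z)/|Z| = 2330/2330 = 1.
Step 5 — Type: Im(Z) = 2.472 ⇒ lagging (phase φ = 0.1°).

PF = 1 (lagging, φ = 0.1°)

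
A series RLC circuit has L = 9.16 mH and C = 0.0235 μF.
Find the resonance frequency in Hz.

Step 1 — Resonance condition Im(Z)=0 gives ω₀ = 1/√(LC).
Step 2 — ω₀ = 1/√(0.00916·2.35e-08) = 6.816e+04 rad/s.
Step 3 — f₀ = ω₀/(2π) = 1.085e+04 Hz.

f₀ = 1.085e+04 Hz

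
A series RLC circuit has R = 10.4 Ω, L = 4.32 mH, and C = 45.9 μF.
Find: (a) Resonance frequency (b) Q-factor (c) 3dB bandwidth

Step 1 — Resonance condition Im(Z)=0 gives ω₀ = 1/√(LC).
Step 2 — ω₀ = 1/√(0.00432·4.59e-05) = 2246 rad/s.
Step 3 — f₀ = ω₀/(2π) = 357.4 Hz.
Step 4 — Series Q: Q = ω₀L/R = 2246·0.00432/10.4 = 0.9328.
Step 5 — 3dB bandwidth: Δω = ω₀/Q = 2407 rad/s; BW = Δω/(2π) = 383.2 Hz.

(a) f₀ = 357.4 Hz  (b) Q = 0.9328  (c) BW = 383.2 Hz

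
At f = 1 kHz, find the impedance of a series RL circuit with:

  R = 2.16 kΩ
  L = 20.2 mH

Step 1 — Angular frequency: ω = 2π·f = 2π·1000 = 6283 rad/s.
Step 2 — Component impedances:
  R: Z = R = 2160 Ω
  L: Z = jωL = j·6283·0.0202 = 0 + j126.9 Ω
Step 3 — Series combination: Z_total = R + L = 2160 + j126.9 Ω = 2164∠3.4° Ω.

Z = 2160 + j126.9 Ω = 2164∠3.4° Ω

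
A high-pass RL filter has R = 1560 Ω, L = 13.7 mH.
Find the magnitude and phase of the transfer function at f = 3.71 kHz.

Step 1 — Angular frequency: ω = 2π·3710 = 2.331e+04 rad/s.
Step 2 — Transfer function: H(jω) = jωL/(R + jωL).
Step 3 — Numerator jωL = j·319.4; denominator R + jωL = 1560 + j319.4.
Step 4 — H = 0.04022 + j0.1965.
Step 5 — Magnitude: |H| = 0.2006 (-14.0 dB); phase: φ = 78.4°.

|H| = 0.2006 (-14.0 dB), φ = 78.4°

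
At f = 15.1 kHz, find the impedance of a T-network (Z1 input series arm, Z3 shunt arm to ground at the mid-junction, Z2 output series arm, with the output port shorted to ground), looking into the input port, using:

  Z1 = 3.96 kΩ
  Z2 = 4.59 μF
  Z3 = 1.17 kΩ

Step 1 — Angular frequency: ω = 2π·f = 2π·1.51e+04 = 9.488e+04 rad/s.
Step 2 — Component impedances:
  Z1: Z = R = 3960 Ω
  Z2: Z = 1/(jωC) = -j/(ω·C) = 0 - j2.296 Ω
  Z3: Z = R = 1170 Ω
Step 3 — With the output port shorted to ground, the output series arm Z2 runs from the junction to ground; the shunt arm Z3 also runs from the junction to ground. They appear in parallel: Z3 || Z2 = 0.004507 - j2.296 Ω.
Step 4 — Series with input arm Z1: Z_in = Z1 + (Z3 || Z2) = 3960 - j2.296 Ω = 3960∠-0.0° Ω.

Z = 3960 - j2.296 Ω = 3960∠-0.0° Ω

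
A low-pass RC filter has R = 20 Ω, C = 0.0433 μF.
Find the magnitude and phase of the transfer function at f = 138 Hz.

Step 1 — Angular frequency: ω = 2π·138 = 867.1 rad/s.
Step 2 — Transfer function: H(jω) = 1/(1 + jωRC).
Step 3 — Denominator: 1 + jωRC = 1 + j·867.1·20·4.33e-08 = 1 + j0.0007509.
Step 4 — H = 1 - j0.0007509.
Step 5 — Magnitude: |H| = 1 (-0.0 dB); phase: φ = -0.0°.

|H| = 1 (-0.0 dB), φ = -0.0°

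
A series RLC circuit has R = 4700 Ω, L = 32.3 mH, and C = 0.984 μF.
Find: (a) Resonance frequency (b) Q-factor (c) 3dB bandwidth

Step 1 — Resonance: ω₀ = 1/√(LC) = 1/√(0.0323·9.84e-07) = 5609 rad/s.
Step 2 — f₀ = ω₀/(2π) = 892.7 Hz.
Step 3 — Series Q: Q = ω₀L/R = 5609·0.0323/4700 = 0.03855.
Step 4 — Bandwidth: Δω = ω₀/Q = 1.455e+05 rad/s; BW = Δω/(2π) = 2.316e+04 Hz.

(a) f₀ = 892.7 Hz  (b) Q = 0.03855  (c) BW = 2.316e+04 Hz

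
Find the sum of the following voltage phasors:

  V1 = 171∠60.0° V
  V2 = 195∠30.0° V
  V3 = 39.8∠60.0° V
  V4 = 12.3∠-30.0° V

Step 1 — Convert each phasor to rectangular form:
  V1 = 171·(cos(60.0°) + j·sin(60.0°)) = 85.5 + j148.1 V
  V2 = 195·(cos(30.0°) + j·sin(30.0°)) = 168.9 + j97.5 V
  V3 = 39.8·(cos(60.0°) + j·sin(60.0°)) = 19.9 + j34.47 V
  V4 = 12.3·(cos(-30.0°) + j·sin(-30.0°)) = 10.65 - j6.15 V
Step 2 — Sum components: V_total = 284.9 + j273.9 V.
Step 3 — Convert to polar: |V_total| = 395.2 V, ∠V_total = 43.9°.

V_total = 395.2∠43.9° V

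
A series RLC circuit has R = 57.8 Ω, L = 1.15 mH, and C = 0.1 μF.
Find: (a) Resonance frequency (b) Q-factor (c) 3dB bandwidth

Step 1 — Resonance condition Im(Z)=0 gives ω₀ = 1/√(LC).
Step 2 — ω₀ = 1/√(0.00115·1e-07) = 9.325e+04 rad/s.
Step 3 — f₀ = ω₀/(2π) = 1.484e+04 Hz.
Step 4 — Series Q: Q = ω₀L/R = 9.325e+04·0.00115/57.8 = 1.855.
Step 5 — 3dB bandwidth: Δω = ω₀/Q = 5.026e+04 rad/s; BW = Δω/(2π) = 7999 Hz.

(a) f₀ = 1.484e+04 Hz  (b) Q = 1.855  (c) BW = 7999 Hz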